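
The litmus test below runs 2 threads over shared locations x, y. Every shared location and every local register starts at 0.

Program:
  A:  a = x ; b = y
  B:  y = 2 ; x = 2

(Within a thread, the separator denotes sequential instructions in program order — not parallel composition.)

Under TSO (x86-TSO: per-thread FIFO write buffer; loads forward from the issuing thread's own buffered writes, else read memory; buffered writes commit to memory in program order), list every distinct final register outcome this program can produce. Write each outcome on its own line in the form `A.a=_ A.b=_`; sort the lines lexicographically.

A.a=0 A.b=0
A.a=0 A.b=2
A.a=2 A.b=2

outcome vector order: (A.a,A.b)
|TSO outcomes| = 3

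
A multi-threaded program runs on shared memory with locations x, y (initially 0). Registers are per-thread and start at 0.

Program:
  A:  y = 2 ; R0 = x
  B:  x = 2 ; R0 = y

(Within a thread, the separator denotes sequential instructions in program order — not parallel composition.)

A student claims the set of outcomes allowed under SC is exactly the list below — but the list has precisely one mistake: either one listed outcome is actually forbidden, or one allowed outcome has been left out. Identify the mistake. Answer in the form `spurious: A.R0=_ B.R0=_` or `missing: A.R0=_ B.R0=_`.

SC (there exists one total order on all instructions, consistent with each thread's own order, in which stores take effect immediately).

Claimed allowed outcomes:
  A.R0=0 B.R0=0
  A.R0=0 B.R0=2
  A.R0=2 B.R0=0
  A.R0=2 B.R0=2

outcome vector order: (A.R0,B.R0)
under SC → <0 2>; <2 0>; <2 2>
claimed∖SC = {<0 0>}

spurious: A.R0=0 B.R0=0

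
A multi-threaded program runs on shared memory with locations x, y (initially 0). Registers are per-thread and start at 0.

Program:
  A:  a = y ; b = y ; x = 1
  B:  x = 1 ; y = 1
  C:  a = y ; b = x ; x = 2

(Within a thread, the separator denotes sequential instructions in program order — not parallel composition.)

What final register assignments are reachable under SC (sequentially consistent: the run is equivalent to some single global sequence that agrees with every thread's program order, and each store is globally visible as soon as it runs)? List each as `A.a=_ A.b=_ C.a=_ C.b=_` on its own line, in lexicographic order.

A.a=0 A.b=0 C.a=0 C.b=0
A.a=0 A.b=0 C.a=0 C.b=1
A.a=0 A.b=0 C.a=1 C.b=1
A.a=0 A.b=1 C.a=0 C.b=0
A.a=0 A.b=1 C.a=0 C.b=1
A.a=0 A.b=1 C.a=1 C.b=1
A.a=1 A.b=1 C.a=0 C.b=0
A.a=1 A.b=1 C.a=0 C.b=1
A.a=1 A.b=1 C.a=1 C.b=1

outcome vector order: (A.a,A.b,C.a,C.b)
|SC outcomes| = 9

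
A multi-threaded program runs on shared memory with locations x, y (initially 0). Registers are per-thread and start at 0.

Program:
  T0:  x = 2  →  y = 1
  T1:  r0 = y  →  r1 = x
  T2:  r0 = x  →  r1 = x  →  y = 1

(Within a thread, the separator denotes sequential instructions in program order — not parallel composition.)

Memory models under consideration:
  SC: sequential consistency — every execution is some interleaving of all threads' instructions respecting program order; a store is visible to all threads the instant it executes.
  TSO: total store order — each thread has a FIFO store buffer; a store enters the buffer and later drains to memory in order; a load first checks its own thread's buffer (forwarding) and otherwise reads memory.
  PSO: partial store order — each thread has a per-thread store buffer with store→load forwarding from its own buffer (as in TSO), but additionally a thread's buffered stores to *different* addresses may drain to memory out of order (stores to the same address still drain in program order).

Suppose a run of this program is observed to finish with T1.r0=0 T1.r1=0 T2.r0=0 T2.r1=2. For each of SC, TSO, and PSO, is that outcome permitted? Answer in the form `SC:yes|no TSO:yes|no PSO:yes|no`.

outcome vector order: (T1.r0,T1.r1,T2.r0,T2.r1)
SC: 10 outcomes — {0000 0002 0022 0200 0202 0222 1000 1200 1202 1222}
TSO: 10 outcomes — {0000 0002 0022 0200 0202 0222 1000 1200 1202 1222}
PSO: 12 outcomes — {0000 0002 0022 0200 0202 0222 1000 1002 1022 1200 1202 1222}
target 0002 ∈ {SC,TSO,PSO}

SC:yes TSO:yes PSO:yes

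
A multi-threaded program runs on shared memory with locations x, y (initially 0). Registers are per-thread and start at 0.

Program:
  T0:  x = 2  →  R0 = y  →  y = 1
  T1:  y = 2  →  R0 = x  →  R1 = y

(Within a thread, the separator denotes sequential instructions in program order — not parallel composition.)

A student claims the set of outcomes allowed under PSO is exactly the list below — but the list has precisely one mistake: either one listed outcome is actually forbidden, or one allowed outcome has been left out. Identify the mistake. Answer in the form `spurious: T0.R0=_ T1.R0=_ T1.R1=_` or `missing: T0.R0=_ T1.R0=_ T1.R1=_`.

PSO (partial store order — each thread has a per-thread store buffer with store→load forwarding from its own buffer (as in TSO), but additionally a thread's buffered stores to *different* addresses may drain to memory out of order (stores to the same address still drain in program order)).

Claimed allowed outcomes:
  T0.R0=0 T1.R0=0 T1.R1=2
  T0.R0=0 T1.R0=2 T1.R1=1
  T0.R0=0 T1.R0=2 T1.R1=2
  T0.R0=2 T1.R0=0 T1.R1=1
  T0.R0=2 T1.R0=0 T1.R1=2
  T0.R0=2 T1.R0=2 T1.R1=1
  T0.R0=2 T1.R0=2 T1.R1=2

outcome vector order: (T0.R0,T1.R0,T1.R1)
PSO: 8 outcomes — {0/0/1; 0/0/2; 0/2/1; 0/2/2; 2/0/1; 2/0/2; 2/2/1; 2/2/2}
PSO∖claimed = {0/0/1}

missing: T0.R0=0 T1.R0=0 T1.R1=1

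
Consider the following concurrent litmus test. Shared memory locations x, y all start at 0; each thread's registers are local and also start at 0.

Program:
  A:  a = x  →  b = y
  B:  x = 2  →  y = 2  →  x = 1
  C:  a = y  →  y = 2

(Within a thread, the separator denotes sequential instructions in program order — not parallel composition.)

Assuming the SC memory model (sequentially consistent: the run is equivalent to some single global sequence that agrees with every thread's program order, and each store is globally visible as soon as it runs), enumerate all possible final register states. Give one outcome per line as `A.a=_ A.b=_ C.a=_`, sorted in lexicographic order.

outcome vector order: (A.a,A.b,C.a)
|SC outcomes| = 10

A.a=0 A.b=0 C.a=0
A.a=0 A.b=0 C.a=2
A.a=0 A.b=2 C.a=0
A.a=0 A.b=2 C.a=2
A.a=1 A.b=2 C.a=0
A.a=1 A.b=2 C.a=2
A.a=2 A.b=0 C.a=0
A.a=2 A.b=0 C.a=2
A.a=2 A.b=2 C.a=0
A.a=2 A.b=2 C.a=2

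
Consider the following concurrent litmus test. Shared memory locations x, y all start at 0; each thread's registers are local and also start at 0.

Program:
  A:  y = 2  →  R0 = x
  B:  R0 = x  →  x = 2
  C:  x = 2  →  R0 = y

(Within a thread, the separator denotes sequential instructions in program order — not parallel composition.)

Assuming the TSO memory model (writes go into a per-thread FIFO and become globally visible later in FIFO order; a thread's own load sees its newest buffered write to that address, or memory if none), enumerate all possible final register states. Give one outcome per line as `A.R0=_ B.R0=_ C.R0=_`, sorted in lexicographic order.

A.R0=0 B.R0=0 C.R0=0
A.R0=0 B.R0=0 C.R0=2
A.R0=0 B.R0=2 C.R0=0
A.R0=0 B.R0=2 C.R0=2
A.R0=2 B.R0=0 C.R0=0
A.R0=2 B.R0=0 C.R0=2
A.R0=2 B.R0=2 C.R0=0
A.R0=2 B.R0=2 C.R0=2

outcome vector order: (A.R0,B.R0,C.R0)
|TSO outcomes| = 8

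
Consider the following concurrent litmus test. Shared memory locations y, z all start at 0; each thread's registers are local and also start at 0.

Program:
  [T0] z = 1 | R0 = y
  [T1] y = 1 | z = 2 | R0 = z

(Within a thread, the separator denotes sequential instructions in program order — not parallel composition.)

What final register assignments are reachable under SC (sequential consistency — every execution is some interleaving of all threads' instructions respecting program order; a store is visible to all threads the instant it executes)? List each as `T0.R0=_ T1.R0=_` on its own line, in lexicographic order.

outcome vector order: (T0.R0,T1.R0)
|SC outcomes| = 3

T0.R0=0 T1.R0=2
T0.R0=1 T1.R0=1
T0.R0=1 T1.R0=2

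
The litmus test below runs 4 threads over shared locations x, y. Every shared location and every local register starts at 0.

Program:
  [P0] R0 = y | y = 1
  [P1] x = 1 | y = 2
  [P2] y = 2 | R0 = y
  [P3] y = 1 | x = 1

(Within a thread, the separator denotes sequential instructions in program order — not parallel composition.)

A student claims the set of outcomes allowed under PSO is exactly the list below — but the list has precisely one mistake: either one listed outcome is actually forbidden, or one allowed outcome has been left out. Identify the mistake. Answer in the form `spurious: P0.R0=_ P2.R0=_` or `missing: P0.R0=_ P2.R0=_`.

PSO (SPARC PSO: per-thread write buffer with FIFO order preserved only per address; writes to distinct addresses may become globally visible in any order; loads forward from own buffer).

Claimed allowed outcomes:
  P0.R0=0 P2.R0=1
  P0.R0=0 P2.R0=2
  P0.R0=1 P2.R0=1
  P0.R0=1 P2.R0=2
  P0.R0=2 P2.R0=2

missing: P0.R0=2 P2.R0=1

outcome vector order: (P0.R0,P2.R0)
under PSO → 01; 02; 11; 12; 21; 22
PSO∖claimed = {21}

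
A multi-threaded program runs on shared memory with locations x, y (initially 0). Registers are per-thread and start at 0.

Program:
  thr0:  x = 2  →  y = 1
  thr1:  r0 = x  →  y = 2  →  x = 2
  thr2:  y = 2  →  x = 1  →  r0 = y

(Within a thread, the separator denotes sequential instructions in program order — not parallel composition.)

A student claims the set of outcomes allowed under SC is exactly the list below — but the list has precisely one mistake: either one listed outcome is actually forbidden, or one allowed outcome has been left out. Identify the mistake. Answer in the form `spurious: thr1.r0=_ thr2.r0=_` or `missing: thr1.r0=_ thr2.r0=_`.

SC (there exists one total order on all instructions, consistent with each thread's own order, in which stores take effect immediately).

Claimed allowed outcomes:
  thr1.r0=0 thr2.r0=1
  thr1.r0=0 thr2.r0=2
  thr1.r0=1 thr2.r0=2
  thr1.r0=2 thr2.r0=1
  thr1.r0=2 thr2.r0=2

missing: thr1.r0=1 thr2.r0=1

outcome vector order: (thr1.r0,thr2.r0)
under SC → 0/1; 0/2; 1/1; 1/2; 2/1; 2/2
SC∖claimed = {1/1}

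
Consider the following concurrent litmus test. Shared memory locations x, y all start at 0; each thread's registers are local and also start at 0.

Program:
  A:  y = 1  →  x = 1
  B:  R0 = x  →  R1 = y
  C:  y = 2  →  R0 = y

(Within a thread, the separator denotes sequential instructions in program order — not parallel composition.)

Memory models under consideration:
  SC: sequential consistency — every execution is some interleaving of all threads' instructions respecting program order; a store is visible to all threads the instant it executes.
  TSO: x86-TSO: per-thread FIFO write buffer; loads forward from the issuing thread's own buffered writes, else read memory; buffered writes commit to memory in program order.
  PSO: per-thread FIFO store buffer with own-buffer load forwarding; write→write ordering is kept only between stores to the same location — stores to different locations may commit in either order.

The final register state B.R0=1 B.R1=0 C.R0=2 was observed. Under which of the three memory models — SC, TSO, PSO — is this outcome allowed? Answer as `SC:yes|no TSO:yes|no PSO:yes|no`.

outcome vector order: (B.R0,B.R1,C.R0)
[SC] allowed = {(0,0,1) (0,0,2) (0,1,1) (0,1,2) (0,2,1) (0,2,2) (1,1,1) (1,1,2) (1,2,2)}
[TSO] allowed = {(0,0,1) (0,0,2) (0,1,1) (0,1,2) (0,2,1) (0,2,2) (1,1,1) (1,1,2) (1,2,2)}
[PSO] allowed = {(0,0,1) (0,0,2) (0,1,1) (0,1,2) (0,2,1) (0,2,2) (1,0,1) (1,0,2) (1,1,1) (1,1,2) (1,2,1) (1,2,2)}
target (1,0,2) ∈ {PSO}

SC:no TSO:no PSO:yes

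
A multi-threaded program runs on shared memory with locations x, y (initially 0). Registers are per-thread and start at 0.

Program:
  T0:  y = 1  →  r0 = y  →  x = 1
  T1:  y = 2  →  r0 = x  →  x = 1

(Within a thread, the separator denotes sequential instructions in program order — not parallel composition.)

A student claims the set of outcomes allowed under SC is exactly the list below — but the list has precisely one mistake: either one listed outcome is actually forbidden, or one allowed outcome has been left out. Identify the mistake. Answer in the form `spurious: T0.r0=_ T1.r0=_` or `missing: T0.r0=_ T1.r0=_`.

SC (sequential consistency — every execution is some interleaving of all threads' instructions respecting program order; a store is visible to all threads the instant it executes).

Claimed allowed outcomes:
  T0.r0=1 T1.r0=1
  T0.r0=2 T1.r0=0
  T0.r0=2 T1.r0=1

outcome vector order: (T0.r0,T1.r0)
SC: 4 outcomes — {(1,0); (1,1); (2,0); (2,1)}
SC∖claimed = {(1,0)}

missing: T0.r0=1 T1.r0=0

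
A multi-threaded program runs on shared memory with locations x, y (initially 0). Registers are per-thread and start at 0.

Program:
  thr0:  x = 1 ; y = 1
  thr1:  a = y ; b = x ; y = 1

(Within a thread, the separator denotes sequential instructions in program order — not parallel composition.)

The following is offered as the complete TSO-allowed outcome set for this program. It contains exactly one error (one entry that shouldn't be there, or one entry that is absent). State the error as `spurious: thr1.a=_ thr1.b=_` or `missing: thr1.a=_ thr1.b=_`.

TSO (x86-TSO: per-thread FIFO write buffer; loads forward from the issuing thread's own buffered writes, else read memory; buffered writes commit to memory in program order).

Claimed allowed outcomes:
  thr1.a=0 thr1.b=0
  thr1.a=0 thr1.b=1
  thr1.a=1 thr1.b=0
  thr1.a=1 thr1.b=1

outcome vector order: (thr1.a,thr1.b)
TSO (3): (0,0) (0,1) (1,1)
claimed∖TSO = {(1,0)}

spurious: thr1.a=1 thr1.b=0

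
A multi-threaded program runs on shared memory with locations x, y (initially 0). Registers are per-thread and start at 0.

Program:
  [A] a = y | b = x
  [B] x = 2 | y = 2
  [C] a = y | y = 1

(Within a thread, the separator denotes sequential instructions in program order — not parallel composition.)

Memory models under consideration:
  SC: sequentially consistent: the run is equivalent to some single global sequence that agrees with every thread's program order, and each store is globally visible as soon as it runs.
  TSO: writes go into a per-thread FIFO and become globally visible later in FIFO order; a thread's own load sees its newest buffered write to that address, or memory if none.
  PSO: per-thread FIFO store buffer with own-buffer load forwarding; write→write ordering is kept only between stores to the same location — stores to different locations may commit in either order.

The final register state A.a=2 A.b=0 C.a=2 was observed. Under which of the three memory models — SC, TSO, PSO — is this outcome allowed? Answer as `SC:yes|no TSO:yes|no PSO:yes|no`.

outcome vector order: (A.a,A.b,C.a)
under SC → (0,0,0); (0,0,2); (0,2,0); (0,2,2); (1,0,0); (1,2,0); (1,2,2); (2,2,0); (2,2,2)
under TSO → (0,0,0); (0,0,2); (0,2,0); (0,2,2); (1,0,0); (1,2,0); (1,2,2); (2,2,0); (2,2,2)
under PSO → (0,0,0); (0,0,2); (0,2,0); (0,2,2); (1,0,0); (1,0,2); (1,2,0); (1,2,2); (2,0,0); (2,0,2); (2,2,0); (2,2,2)
target (2,0,2) ∈ {PSO}

SC:no TSO:no PSO:yes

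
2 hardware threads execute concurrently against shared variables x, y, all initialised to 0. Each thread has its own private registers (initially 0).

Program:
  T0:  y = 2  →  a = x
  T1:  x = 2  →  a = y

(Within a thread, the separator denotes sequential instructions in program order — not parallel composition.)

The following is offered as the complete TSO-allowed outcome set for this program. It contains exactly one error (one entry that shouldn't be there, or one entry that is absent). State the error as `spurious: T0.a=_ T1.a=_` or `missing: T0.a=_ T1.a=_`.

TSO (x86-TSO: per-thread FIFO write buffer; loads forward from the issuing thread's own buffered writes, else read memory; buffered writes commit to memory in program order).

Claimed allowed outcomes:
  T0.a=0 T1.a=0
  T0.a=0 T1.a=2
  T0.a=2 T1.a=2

outcome vector order: (T0.a,T1.a)
[TSO] allowed = {(0,0), (0,2), (2,0), (2,2)}
TSO∖claimed = {(2,0)}

missing: T0.a=2 T1.a=0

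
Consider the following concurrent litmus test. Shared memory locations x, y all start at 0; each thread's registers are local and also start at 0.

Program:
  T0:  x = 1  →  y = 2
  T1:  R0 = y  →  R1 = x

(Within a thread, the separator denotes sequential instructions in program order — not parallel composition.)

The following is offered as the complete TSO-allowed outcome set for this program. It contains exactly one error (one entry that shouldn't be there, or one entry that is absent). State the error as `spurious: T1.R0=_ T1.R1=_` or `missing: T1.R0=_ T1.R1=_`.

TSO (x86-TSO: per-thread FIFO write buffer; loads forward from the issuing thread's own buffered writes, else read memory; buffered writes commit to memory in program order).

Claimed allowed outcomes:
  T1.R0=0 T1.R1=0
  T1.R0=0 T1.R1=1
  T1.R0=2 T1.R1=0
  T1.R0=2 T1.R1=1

outcome vector order: (T1.R0,T1.R1)
TSO: 3 outcomes — {(0,0), (0,1), (2,1)}
claimed∖TSO = {(2,0)}

spurious: T1.R0=2 T1.R1=0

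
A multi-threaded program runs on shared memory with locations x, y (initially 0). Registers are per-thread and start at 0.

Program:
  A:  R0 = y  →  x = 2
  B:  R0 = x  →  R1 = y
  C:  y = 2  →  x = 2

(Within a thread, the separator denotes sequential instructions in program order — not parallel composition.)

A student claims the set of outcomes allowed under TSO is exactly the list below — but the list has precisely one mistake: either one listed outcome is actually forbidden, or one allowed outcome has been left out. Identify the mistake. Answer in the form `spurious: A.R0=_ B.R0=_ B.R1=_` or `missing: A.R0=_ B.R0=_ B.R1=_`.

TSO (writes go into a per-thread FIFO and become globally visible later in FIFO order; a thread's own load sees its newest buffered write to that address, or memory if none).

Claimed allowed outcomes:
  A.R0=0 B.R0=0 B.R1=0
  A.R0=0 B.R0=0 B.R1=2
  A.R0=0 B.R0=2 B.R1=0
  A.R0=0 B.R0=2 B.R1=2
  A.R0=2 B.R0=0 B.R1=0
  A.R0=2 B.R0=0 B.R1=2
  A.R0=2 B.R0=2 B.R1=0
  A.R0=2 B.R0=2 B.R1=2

spurious: A.R0=2 B.R0=2 B.R1=0

outcome vector order: (A.R0,B.R0,B.R1)
TSO (7): 000 002 020 022 200 202 222
claimed∖TSO = {220}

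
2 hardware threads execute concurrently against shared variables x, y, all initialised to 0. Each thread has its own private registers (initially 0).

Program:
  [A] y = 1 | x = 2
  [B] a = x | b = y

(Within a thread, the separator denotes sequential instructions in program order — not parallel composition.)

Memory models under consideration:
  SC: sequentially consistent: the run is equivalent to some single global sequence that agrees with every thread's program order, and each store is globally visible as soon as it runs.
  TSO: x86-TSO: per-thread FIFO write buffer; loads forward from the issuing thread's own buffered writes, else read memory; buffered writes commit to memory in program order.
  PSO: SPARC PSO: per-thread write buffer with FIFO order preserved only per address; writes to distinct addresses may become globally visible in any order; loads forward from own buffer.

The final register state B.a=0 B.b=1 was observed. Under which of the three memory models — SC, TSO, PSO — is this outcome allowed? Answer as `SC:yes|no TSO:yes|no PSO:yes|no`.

outcome vector order: (B.a,B.b)
SC (3): 00; 01; 21
TSO (3): 00; 01; 21
PSO (4): 00; 01; 20; 21
target 01 ∈ {SC,TSO,PSO}

SC:yes TSO:yes PSO:yes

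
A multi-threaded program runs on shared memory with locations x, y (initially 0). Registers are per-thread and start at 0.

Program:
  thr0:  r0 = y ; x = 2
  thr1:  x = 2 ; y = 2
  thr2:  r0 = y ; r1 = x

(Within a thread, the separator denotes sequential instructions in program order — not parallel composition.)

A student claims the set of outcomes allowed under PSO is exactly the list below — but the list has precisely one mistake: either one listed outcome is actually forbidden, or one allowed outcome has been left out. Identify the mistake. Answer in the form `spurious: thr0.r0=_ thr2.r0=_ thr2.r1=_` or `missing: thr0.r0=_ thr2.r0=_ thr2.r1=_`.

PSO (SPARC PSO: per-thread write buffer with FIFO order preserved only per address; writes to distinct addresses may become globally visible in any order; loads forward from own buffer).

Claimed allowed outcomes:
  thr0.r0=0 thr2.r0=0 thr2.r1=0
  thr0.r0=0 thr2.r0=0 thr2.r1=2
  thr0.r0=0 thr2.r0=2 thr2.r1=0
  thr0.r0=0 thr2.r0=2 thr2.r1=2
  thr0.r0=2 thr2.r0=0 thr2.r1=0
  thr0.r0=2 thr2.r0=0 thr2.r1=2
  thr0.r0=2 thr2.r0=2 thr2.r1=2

missing: thr0.r0=2 thr2.r0=2 thr2.r1=0

outcome vector order: (thr0.r0,thr2.r0,thr2.r1)
PSO (8): <0 0 0>; <0 0 2>; <0 2 0>; <0 2 2>; <2 0 0>; <2 0 2>; <2 2 0>; <2 2 2>
PSO∖claimed = {<2 2 0>}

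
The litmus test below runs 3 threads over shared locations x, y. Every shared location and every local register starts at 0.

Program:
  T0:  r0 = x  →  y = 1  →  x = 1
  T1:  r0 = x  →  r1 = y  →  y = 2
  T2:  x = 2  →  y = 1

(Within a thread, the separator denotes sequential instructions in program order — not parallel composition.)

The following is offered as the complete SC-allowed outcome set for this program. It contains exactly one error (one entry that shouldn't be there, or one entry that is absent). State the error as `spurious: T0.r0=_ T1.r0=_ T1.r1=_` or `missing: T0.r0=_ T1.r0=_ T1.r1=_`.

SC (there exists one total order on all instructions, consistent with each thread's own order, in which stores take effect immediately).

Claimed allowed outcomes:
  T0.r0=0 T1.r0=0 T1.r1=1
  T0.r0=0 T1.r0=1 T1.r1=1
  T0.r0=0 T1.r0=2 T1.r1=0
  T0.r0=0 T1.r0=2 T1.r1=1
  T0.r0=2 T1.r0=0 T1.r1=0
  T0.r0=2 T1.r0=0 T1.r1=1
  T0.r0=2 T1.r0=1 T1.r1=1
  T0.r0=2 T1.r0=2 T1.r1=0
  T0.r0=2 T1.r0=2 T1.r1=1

missing: T0.r0=0 T1.r0=0 T1.r1=0

outcome vector order: (T0.r0,T1.r0,T1.r1)
[SC] allowed = {<0 0 0> <0 0 1> <0 1 1> <0 2 0> <0 2 1> <2 0 0> <2 0 1> <2 1 1> <2 2 0> <2 2 1>}
SC∖claimed = {<0 0 0>}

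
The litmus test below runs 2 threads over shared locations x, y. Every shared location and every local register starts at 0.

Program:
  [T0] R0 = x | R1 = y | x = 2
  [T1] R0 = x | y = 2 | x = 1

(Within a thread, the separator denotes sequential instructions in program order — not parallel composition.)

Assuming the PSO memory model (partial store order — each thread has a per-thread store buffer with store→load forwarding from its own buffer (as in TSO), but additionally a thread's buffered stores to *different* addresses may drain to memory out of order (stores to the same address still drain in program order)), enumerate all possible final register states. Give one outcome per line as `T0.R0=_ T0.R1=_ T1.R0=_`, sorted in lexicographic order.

outcome vector order: (T0.R0,T0.R1,T1.R0)
|PSO outcomes| = 5

T0.R0=0 T0.R1=0 T1.R0=0
T0.R0=0 T0.R1=0 T1.R0=2
T0.R0=0 T0.R1=2 T1.R0=0
T0.R0=1 T0.R1=0 T1.R0=0
T0.R0=1 T0.R1=2 T1.R0=0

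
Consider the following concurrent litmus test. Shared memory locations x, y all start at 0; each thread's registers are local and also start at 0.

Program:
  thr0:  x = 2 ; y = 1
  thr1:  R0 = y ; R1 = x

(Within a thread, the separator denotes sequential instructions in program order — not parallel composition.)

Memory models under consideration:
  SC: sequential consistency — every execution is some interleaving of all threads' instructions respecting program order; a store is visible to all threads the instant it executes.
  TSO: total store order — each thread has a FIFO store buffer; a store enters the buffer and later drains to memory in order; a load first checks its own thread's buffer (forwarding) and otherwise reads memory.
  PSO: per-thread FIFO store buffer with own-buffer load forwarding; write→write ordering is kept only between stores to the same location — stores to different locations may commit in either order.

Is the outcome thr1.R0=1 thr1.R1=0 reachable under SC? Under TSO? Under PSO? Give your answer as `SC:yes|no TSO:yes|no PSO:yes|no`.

outcome vector order: (thr1.R0,thr1.R1)
[SC] allowed = {<0 0>; <0 2>; <1 2>}
[TSO] allowed = {<0 0>; <0 2>; <1 2>}
[PSO] allowed = {<0 0>; <0 2>; <1 0>; <1 2>}
target <1 0> ∈ {PSO}

SC:no TSO:no PSO:yes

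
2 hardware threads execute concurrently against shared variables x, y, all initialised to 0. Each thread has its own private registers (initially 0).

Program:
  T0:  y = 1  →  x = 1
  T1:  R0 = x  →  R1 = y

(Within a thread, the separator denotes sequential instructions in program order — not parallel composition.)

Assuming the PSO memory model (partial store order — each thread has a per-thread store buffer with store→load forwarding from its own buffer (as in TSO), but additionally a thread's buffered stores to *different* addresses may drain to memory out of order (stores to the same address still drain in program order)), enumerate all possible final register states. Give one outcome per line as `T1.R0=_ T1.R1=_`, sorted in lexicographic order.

outcome vector order: (T1.R0,T1.R1)
|PSO outcomes| = 4

T1.R0=0 T1.R1=0
T1.R0=0 T1.R1=1
T1.R0=1 T1.R1=0
T1.R0=1 T1.R1=1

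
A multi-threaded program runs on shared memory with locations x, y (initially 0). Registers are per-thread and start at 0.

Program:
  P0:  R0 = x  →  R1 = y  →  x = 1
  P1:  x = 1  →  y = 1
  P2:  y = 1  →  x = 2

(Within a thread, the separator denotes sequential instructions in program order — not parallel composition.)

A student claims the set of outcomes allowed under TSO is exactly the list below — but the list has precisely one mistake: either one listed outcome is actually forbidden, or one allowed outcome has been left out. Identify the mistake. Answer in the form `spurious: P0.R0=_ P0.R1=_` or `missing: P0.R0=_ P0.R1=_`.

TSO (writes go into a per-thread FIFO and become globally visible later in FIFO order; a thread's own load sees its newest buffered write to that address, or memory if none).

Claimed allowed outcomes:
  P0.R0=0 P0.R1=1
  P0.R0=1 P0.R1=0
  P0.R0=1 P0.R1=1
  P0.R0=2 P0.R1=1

missing: P0.R0=0 P0.R1=0

outcome vector order: (P0.R0,P0.R1)
[TSO] allowed = {00, 01, 10, 11, 21}
TSO∖claimed = {00}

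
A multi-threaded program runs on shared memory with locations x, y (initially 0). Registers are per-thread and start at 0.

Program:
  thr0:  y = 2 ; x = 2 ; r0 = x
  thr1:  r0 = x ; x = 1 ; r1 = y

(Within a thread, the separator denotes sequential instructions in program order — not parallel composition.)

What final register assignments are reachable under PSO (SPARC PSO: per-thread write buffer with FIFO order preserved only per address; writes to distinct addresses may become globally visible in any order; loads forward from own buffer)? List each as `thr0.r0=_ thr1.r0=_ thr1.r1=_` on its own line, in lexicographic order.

outcome vector order: (thr0.r0,thr1.r0,thr1.r1)
|PSO outcomes| = 8

thr0.r0=1 thr1.r0=0 thr1.r1=0
thr0.r0=1 thr1.r0=0 thr1.r1=2
thr0.r0=1 thr1.r0=2 thr1.r1=0
thr0.r0=1 thr1.r0=2 thr1.r1=2
thr0.r0=2 thr1.r0=0 thr1.r1=0
thr0.r0=2 thr1.r0=0 thr1.r1=2
thr0.r0=2 thr1.r0=2 thr1.r1=0
thr0.r0=2 thr1.r0=2 thr1.r1=2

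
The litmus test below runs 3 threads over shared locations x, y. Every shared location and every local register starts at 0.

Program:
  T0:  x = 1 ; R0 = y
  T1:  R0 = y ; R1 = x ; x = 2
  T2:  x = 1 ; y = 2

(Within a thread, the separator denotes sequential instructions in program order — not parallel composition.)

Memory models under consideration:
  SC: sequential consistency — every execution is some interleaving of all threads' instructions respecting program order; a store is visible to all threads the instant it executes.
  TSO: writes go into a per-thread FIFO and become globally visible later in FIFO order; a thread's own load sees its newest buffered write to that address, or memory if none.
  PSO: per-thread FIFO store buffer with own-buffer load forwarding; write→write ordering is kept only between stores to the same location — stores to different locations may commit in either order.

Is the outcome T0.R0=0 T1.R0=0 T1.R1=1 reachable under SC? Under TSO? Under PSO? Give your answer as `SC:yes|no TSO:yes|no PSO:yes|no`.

outcome vector order: (T0.R0,T1.R0,T1.R1)
[SC] allowed = {000 001 021 200 201 221}
[TSO] allowed = {000 001 021 200 201 221}
[PSO] allowed = {000 001 020 021 200 201 220 221}
target 001 ∈ {SC,TSO,PSO}

SC:yes TSO:yes PSO:yes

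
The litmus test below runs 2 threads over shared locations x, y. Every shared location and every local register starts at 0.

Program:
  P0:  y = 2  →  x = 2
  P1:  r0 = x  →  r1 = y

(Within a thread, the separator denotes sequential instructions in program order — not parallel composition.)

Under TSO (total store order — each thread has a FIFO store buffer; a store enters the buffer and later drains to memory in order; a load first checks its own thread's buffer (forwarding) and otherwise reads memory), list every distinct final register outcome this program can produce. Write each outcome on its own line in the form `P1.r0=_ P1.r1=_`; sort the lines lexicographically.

outcome vector order: (P1.r0,P1.r1)
|TSO outcomes| = 3

P1.r0=0 P1.r1=0
P1.r0=0 P1.r1=2
P1.r0=2 P1.r1=2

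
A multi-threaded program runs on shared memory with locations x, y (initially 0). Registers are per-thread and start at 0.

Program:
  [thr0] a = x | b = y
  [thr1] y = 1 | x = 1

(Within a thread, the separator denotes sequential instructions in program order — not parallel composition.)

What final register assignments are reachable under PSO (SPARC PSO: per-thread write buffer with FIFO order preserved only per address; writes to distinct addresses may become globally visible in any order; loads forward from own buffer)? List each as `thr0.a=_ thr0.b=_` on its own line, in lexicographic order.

outcome vector order: (thr0.a,thr0.b)
|PSO outcomes| = 4

thr0.a=0 thr0.b=0
thr0.a=0 thr0.b=1
thr0.a=1 thr0.b=0
thr0.a=1 thr0.b=1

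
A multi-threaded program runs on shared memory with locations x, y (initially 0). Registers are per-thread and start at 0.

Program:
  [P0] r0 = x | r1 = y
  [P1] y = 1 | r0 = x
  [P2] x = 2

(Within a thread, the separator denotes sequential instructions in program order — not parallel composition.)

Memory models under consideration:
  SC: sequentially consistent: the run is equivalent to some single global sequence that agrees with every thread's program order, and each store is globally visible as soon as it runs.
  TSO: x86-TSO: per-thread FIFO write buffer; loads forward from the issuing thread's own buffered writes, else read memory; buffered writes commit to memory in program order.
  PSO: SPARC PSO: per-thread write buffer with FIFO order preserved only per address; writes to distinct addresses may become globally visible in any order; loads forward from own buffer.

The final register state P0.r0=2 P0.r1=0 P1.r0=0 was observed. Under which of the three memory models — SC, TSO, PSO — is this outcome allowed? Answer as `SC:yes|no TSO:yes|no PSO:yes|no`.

SC:no TSO:yes PSO:yes

outcome vector order: (P0.r0,P0.r1,P1.r0)
SC (7): (0,0,0) (0,0,2) (0,1,0) (0,1,2) (2,0,2) (2,1,0) (2,1,2)
TSO (8): (0,0,0) (0,0,2) (0,1,0) (0,1,2) (2,0,0) (2,0,2) (2,1,0) (2,1,2)
PSO (8): (0,0,0) (0,0,2) (0,1,0) (0,1,2) (2,0,0) (2,0,2) (2,1,0) (2,1,2)
target (2,0,0) ∈ {TSO,PSO}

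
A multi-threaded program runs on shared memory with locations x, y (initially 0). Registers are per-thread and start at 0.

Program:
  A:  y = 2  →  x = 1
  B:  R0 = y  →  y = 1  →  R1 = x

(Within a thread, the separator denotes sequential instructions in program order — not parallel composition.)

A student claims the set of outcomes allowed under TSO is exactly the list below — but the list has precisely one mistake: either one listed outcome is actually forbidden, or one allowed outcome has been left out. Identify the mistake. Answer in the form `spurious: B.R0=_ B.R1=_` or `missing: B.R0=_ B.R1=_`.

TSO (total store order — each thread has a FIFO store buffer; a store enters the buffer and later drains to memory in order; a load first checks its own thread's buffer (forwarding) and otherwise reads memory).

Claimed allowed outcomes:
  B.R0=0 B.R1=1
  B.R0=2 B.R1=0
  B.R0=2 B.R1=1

missing: B.R0=0 B.R1=0

outcome vector order: (B.R0,B.R1)
[TSO] allowed = {<0 0> <0 1> <2 0> <2 1>}
TSO∖claimed = {<0 0>}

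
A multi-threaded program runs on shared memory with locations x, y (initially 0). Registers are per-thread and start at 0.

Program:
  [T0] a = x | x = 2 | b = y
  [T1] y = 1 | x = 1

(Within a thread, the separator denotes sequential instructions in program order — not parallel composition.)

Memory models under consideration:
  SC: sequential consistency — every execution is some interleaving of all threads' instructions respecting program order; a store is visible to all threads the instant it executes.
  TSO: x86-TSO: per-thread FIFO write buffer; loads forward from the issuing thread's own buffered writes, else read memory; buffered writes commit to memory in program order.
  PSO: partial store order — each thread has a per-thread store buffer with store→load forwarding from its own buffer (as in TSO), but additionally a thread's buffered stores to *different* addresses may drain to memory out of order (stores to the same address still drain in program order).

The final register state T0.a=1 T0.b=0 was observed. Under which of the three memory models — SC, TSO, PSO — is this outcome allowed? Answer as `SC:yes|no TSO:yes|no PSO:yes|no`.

outcome vector order: (T0.a,T0.b)
[SC] allowed = {0/0; 0/1; 1/1}
[TSO] allowed = {0/0; 0/1; 1/1}
[PSO] allowed = {0/0; 0/1; 1/0; 1/1}
target 1/0 ∈ {PSO}

SC:no TSO:no PSO:yes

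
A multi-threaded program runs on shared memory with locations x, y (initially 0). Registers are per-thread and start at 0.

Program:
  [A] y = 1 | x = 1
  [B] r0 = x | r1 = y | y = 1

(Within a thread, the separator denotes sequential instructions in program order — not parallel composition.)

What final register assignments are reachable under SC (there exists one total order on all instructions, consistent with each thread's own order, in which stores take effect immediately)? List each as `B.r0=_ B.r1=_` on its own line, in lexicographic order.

B.r0=0 B.r1=0
B.r0=0 B.r1=1
B.r0=1 B.r1=1

outcome vector order: (B.r0,B.r1)
|SC outcomes| = 3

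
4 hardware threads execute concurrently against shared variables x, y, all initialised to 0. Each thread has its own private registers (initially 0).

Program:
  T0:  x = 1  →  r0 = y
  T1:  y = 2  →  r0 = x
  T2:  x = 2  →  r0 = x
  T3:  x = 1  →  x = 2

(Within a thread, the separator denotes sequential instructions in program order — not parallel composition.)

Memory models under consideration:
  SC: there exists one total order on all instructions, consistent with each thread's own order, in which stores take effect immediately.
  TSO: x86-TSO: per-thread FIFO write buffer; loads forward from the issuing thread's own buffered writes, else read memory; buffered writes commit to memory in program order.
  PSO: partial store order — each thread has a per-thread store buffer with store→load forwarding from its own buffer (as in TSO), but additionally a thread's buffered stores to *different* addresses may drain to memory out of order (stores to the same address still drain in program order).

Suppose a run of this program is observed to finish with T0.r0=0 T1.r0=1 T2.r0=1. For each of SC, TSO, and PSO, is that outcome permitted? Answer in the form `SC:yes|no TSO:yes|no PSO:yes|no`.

SC:yes TSO:yes PSO:yes

outcome vector order: (T0.r0,T1.r0,T2.r0)
SC (10): 0/1/1; 0/1/2; 0/2/1; 0/2/2; 2/0/1; 2/0/2; 2/1/1; 2/1/2; 2/2/1; 2/2/2
TSO (12): 0/0/1; 0/0/2; 0/1/1; 0/1/2; 0/2/1; 0/2/2; 2/0/1; 2/0/2; 2/1/1; 2/1/2; 2/2/1; 2/2/2
PSO (12): 0/0/1; 0/0/2; 0/1/1; 0/1/2; 0/2/1; 0/2/2; 2/0/1; 2/0/2; 2/1/1; 2/1/2; 2/2/1; 2/2/2
target 0/1/1 ∈ {SC,TSO,PSO}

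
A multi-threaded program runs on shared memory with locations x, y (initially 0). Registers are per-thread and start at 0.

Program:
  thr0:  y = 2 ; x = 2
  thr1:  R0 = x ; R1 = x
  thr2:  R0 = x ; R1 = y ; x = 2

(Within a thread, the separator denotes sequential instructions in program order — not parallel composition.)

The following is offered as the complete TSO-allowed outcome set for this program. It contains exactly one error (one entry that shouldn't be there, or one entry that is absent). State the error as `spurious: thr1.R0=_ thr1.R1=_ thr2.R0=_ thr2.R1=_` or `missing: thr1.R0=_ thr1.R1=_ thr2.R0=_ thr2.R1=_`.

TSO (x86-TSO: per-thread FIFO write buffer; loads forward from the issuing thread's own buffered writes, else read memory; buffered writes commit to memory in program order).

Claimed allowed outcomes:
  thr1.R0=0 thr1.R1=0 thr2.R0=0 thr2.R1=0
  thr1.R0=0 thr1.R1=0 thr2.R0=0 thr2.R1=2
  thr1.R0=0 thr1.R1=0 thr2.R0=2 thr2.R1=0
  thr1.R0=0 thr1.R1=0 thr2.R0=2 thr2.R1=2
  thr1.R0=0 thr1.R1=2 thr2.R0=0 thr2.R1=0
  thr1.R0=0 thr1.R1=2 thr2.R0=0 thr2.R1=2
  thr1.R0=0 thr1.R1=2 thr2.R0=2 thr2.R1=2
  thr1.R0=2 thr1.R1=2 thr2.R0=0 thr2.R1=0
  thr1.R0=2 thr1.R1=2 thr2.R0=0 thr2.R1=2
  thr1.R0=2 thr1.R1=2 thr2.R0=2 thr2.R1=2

spurious: thr1.R0=0 thr1.R1=0 thr2.R0=2 thr2.R1=0

outcome vector order: (thr1.R0,thr1.R1,thr2.R0,thr2.R1)
TSO: 9 outcomes — {0/0/0/0, 0/0/0/2, 0/0/2/2, 0/2/0/0, 0/2/0/2, 0/2/2/2, 2/2/0/0, 2/2/0/2, 2/2/2/2}
claimed∖TSO = {0/0/2/0}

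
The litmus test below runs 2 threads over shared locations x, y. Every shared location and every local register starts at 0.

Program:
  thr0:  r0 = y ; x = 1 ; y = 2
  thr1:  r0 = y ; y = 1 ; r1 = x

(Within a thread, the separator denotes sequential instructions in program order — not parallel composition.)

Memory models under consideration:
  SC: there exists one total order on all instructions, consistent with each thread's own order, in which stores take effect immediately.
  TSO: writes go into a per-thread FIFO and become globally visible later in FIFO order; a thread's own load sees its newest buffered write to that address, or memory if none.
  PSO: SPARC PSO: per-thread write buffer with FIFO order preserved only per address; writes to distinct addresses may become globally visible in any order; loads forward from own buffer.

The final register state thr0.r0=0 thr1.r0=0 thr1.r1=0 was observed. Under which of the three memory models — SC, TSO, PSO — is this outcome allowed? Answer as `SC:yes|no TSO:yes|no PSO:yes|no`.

SC:yes TSO:yes PSO:yes

outcome vector order: (thr0.r0,thr1.r0,thr1.r1)
SC: 5 outcomes — {(0,0,0) (0,0,1) (0,2,1) (1,0,0) (1,0,1)}
TSO: 5 outcomes — {(0,0,0) (0,0,1) (0,2,1) (1,0,0) (1,0,1)}
PSO: 6 outcomes — {(0,0,0) (0,0,1) (0,2,0) (0,2,1) (1,0,0) (1,0,1)}
target (0,0,0) ∈ {SC,TSO,PSO}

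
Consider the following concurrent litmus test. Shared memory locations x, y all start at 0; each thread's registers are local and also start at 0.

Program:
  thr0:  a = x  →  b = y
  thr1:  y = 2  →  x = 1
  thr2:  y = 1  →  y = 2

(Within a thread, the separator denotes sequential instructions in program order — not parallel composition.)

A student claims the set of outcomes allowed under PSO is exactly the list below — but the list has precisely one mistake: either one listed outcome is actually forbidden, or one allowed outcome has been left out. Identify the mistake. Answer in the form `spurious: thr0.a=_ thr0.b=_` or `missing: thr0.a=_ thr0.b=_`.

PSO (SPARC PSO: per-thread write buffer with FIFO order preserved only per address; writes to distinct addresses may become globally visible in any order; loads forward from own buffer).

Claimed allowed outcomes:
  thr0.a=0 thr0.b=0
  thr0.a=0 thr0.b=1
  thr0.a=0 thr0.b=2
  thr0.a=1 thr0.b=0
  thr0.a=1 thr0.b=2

outcome vector order: (thr0.a,thr0.b)
under PSO → 00, 01, 02, 10, 11, 12
PSO∖claimed = {11}

missing: thr0.a=1 thr0.b=1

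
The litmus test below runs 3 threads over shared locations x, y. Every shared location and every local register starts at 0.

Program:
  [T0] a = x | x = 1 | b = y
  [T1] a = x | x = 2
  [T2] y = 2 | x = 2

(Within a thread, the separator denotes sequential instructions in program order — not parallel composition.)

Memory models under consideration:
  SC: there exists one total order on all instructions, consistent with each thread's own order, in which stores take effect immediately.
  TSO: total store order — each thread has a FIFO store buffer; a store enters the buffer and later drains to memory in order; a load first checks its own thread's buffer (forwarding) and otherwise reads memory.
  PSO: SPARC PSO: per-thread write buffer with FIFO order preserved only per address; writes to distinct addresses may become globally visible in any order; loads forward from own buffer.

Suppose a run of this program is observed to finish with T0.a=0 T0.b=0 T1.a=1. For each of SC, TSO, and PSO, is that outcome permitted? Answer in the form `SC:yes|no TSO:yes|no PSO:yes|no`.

outcome vector order: (T0.a,T0.b,T1.a)
SC (10): 0/0/0; 0/0/1; 0/0/2; 0/2/0; 0/2/1; 0/2/2; 2/0/0; 2/2/0; 2/2/1; 2/2/2
TSO (10): 0/0/0; 0/0/1; 0/0/2; 0/2/0; 0/2/1; 0/2/2; 2/0/0; 2/2/0; 2/2/1; 2/2/2
PSO (12): 0/0/0; 0/0/1; 0/0/2; 0/2/0; 0/2/1; 0/2/2; 2/0/0; 2/0/1; 2/0/2; 2/2/0; 2/2/1; 2/2/2
target 0/0/1 ∈ {SC,TSO,PSO}

SC:yes TSO:yes PSO:yes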